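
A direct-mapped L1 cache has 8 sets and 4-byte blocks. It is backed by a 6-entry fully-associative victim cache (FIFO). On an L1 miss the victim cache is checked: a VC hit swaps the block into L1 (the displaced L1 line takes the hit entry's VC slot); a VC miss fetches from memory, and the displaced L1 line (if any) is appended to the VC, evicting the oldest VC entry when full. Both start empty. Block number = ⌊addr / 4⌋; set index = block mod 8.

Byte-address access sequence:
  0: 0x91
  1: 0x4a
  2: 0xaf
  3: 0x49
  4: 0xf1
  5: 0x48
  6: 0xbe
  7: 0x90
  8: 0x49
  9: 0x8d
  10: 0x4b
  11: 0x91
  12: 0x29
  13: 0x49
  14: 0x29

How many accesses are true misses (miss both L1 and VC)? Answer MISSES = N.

MISSES = 7

  [0] addr=0x91 blk=36 s=4: MISS | VC []
  [1] addr=0x4a blk=18 s=2: MISS | VC []
  [2] addr=0xaf blk=43 s=3: MISS | VC []
  [3] addr=0x49 blk=18 s=2: L1-HIT | VC []
  [4] addr=0xf1 blk=60 s=4: MISS | VC [36]
  [5] addr=0x48 blk=18 s=2: L1-HIT | VC [36]
  [6] addr=0xbe blk=47 s=7: MISS | VC [36]
  [7] addr=0x90 blk=36 s=4: VC-HIT | VC [60]
  [8] addr=0x49 blk=18 s=2: L1-HIT | VC [60]
  [9] addr=0x8d blk=35 s=3: MISS | VC [60, 43]
  [10] addr=0x4b blk=18 s=2: L1-HIT | VC [60, 43]
  [11] addr=0x91 blk=36 s=4: L1-HIT | VC [60, 43]
  [12] addr=0x29 blk=10 s=2: MISS | VC [60, 43, 18]
  [13] addr=0x49 blk=18 s=2: VC-HIT | VC [60, 43, 10]
  [14] addr=0x29 blk=10 s=2: VC-HIT | VC [60, 43, 18]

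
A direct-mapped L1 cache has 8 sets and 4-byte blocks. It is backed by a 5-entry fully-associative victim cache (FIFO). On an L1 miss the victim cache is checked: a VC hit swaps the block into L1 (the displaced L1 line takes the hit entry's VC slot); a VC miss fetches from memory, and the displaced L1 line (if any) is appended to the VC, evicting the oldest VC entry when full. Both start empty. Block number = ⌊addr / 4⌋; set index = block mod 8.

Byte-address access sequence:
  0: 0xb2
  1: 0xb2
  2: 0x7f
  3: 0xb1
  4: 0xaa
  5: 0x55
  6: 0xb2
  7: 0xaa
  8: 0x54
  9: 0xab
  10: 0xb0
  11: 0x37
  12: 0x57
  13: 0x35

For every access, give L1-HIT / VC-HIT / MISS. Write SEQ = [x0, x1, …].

SEQ = [MISS, L1-HIT, MISS, L1-HIT, MISS, MISS, L1-HIT, L1-HIT, L1-HIT, L1-HIT, L1-HIT, MISS, VC-HIT, VC-HIT]

  [0] addr=0xb2 blk=44 s=4: MISS | VC []
  [1] addr=0xb2 blk=44 s=4: L1-HIT | VC []
  [2] addr=0x7f blk=31 s=7: MISS | VC []
  [3] addr=0xb1 blk=44 s=4: L1-HIT | VC []
  [4] addr=0xaa blk=42 s=2: MISS | VC []
  [5] addr=0x55 blk=21 s=5: MISS | VC []
  [6] addr=0xb2 blk=44 s=4: L1-HIT | VC []
  [7] addr=0xaa blk=42 s=2: L1-HIT | VC []
  [8] addr=0x54 blk=21 s=5: L1-HIT | VC []
  [9] addr=0xab blk=42 s=2: L1-HIT | VC []
  [10] addr=0xb0 blk=44 s=4: L1-HIT | VC []
  [11] addr=0x37 blk=13 s=5: MISS | VC [21]
  [12] addr=0x57 blk=21 s=5: VC-HIT | VC [13]
  [13] addr=0x35 blk=13 s=5: VC-HIT | VC [21]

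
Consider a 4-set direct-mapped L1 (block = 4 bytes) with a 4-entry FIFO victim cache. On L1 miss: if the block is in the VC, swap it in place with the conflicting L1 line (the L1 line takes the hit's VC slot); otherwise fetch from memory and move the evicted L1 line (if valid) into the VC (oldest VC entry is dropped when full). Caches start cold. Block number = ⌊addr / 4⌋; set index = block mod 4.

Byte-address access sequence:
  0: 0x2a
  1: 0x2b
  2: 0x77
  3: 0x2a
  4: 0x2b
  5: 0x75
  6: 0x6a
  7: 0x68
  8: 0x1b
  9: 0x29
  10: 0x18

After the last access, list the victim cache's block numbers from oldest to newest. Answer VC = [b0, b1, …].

#0 0x2a→b10/s2 MISS; vc=[]
#1 0x2b→b10/s2 L1-HIT; vc=[]
#2 0x77→b29/s1 MISS; vc=[]
#3 0x2a→b10/s2 L1-HIT; vc=[]
#4 0x2b→b10/s2 L1-HIT; vc=[]
#5 0x75→b29/s1 L1-HIT; vc=[]
#6 0x6a→b26/s2 MISS; vc=[10]
#7 0x68→b26/s2 L1-HIT; vc=[10]
#8 0x1b→b6/s2 MISS; vc=[10,26]
#9 0x29→b10/s2 VC-HIT; vc=[6,26]
#10 0x18→b6/s2 VC-HIT; vc=[10,26]

VC = [10, 26]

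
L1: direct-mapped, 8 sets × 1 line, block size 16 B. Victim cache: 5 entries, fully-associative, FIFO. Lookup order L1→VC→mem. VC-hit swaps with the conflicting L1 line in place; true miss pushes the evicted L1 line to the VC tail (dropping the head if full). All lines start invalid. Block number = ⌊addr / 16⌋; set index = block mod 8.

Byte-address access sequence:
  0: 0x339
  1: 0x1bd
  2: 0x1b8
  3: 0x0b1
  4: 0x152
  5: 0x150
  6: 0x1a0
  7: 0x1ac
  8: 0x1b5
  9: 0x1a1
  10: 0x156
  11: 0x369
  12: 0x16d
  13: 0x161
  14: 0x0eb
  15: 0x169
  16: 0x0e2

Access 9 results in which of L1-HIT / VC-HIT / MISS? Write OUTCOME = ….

OUTCOME = L1-HIT

  [0] addr=0x339 blk=51 s=3: MISS | VC []
  [1] addr=0x1bd blk=27 s=3: MISS | VC [51]
  [2] addr=0x1b8 blk=27 s=3: L1-HIT | VC [51]
  [3] addr=0xb1 blk=11 s=3: MISS | VC [51, 27]
  [4] addr=0x152 blk=21 s=5: MISS | VC [51, 27]
  [5] addr=0x150 blk=21 s=5: L1-HIT | VC [51, 27]
  [6] addr=0x1a0 blk=26 s=2: MISS | VC [51, 27]
  [7] addr=0x1ac blk=26 s=2: L1-HIT | VC [51, 27]
  [8] addr=0x1b5 blk=27 s=3: VC-HIT | VC [51, 11]
  [9] addr=0x1a1 blk=26 s=2: L1-HIT | VC [51, 11]
  [10] addr=0x156 blk=21 s=5: L1-HIT | VC [51, 11]
  [11] addr=0x369 blk=54 s=6: MISS | VC [51, 11]
  [12] addr=0x16d blk=22 s=6: MISS | VC [51, 11, 54]
  [13] addr=0x161 blk=22 s=6: L1-HIT | VC [51, 11, 54]
  [14] addr=0xeb blk=14 s=6: MISS | VC [51, 11, 54, 22]
  [15] addr=0x169 blk=22 s=6: VC-HIT | VC [51, 11, 54, 14]
  [16] addr=0xe2 blk=14 s=6: VC-HIT | VC [51, 11, 54, 22]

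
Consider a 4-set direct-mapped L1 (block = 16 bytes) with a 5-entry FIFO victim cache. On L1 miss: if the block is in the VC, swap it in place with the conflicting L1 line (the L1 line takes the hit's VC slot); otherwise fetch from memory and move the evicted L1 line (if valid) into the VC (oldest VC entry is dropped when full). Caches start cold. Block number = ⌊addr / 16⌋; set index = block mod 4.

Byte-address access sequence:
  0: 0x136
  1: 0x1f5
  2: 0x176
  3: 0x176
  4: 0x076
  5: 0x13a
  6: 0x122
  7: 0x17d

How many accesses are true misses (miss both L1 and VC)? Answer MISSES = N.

  [0] addr=0x136 blk=19 s=3: MISS | VC []
  [1] addr=0x1f5 blk=31 s=3: MISS | VC [19]
  [2] addr=0x176 blk=23 s=3: MISS | VC [19, 31]
  [3] addr=0x176 blk=23 s=3: L1-HIT | VC [19, 31]
  [4] addr=0x76 blk=7 s=3: MISS | VC [19, 31, 23]
  [5] addr=0x13a blk=19 s=3: VC-HIT | VC [7, 31, 23]
  [6] addr=0x122 blk=18 s=2: MISS | VC [7, 31, 23]
  [7] addr=0x17d blk=23 s=3: VC-HIT | VC [7, 31, 19]

MISSES = 5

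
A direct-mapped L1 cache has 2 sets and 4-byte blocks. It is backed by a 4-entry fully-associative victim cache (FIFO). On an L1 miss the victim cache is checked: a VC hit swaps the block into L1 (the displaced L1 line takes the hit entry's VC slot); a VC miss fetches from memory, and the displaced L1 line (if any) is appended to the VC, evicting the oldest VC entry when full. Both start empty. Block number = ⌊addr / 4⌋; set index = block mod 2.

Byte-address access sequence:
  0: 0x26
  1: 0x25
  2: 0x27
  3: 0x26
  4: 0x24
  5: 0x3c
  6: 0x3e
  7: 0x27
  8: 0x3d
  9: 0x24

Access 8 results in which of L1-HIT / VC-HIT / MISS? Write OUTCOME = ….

0: 0x26 (blk 9, set 1) → MISS  vc=[]
1: 0x25 (blk 9, set 1) → L1-HIT  vc=[]
2: 0x27 (blk 9, set 1) → L1-HIT  vc=[]
3: 0x26 (blk 9, set 1) → L1-HIT  vc=[]
4: 0x24 (blk 9, set 1) → L1-HIT  vc=[]
5: 0x3c (blk 15, set 1) → MISS  vc=[9]
6: 0x3e (blk 15, set 1) → L1-HIT  vc=[9]
7: 0x27 (blk 9, set 1) → VC-HIT  vc=[15]
8: 0x3d (blk 15, set 1) → VC-HIT  vc=[9]
9: 0x24 (blk 9, set 1) → VC-HIT  vc=[15]

OUTCOME = VC-HIT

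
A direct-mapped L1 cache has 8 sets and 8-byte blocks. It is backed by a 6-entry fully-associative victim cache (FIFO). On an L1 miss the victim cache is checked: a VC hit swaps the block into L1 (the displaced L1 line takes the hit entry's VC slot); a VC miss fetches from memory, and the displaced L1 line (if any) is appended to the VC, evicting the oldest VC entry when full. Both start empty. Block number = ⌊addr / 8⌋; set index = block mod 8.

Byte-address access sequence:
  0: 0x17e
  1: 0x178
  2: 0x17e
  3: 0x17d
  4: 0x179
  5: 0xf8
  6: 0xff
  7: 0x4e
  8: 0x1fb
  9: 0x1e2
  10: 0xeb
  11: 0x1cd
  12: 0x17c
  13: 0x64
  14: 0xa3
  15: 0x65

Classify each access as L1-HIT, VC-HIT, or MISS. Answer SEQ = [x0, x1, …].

  [0] addr=0x17e blk=47 s=7: MISS | VC []
  [1] addr=0x178 blk=47 s=7: L1-HIT | VC []
  [2] addr=0x17e blk=47 s=7: L1-HIT | VC []
  [3] addr=0x17d blk=47 s=7: L1-HIT | VC []
  [4] addr=0x179 blk=47 s=7: L1-HIT | VC []
  [5] addr=0xf8 blk=31 s=7: MISS | VC [47]
  [6] addr=0xff blk=31 s=7: L1-HIT | VC [47]
  [7] addr=0x4e blk=9 s=1: MISS | VC [47]
  [8] addr=0x1fb blk=63 s=7: MISS | VC [47, 31]
  [9] addr=0x1e2 blk=60 s=4: MISS | VC [47, 31]
  [10] addr=0xeb blk=29 s=5: MISS | VC [47, 31]
  [11] addr=0x1cd blk=57 s=1: MISS | VC [47, 31, 9]
  [12] addr=0x17c blk=47 s=7: VC-HIT | VC [63, 31, 9]
  [13] addr=0x64 blk=12 s=4: MISS | VC [63, 31, 9, 60]
  [14] addr=0xa3 blk=20 s=4: MISS | VC [63, 31, 9, 60, 12]
  [15] addr=0x65 blk=12 s=4: VC-HIT | VC [63, 31, 9, 60, 20]

SEQ = [MISS, L1-HIT, L1-HIT, L1-HIT, L1-HIT, MISS, L1-HIT, MISS, MISS, MISS, MISS, MISS, VC-HIT, MISS, MISS, VC-HIT]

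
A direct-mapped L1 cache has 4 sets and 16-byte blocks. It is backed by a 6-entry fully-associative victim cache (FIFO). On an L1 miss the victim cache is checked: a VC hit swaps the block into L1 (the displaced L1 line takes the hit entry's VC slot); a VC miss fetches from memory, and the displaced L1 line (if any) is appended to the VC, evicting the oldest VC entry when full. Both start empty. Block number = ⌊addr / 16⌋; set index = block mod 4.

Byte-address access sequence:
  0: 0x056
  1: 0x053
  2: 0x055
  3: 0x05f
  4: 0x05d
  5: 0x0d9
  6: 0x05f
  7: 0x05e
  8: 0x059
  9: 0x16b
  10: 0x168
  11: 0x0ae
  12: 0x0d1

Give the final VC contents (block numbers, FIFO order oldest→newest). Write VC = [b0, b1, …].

VC = [5, 22]

#0 0x56→b5/s1 MISS; vc=[]
#1 0x53→b5/s1 L1-HIT; vc=[]
#2 0x55→b5/s1 L1-HIT; vc=[]
#3 0x5f→b5/s1 L1-HIT; vc=[]
#4 0x5d→b5/s1 L1-HIT; vc=[]
#5 0xd9→b13/s1 MISS; vc=[5]
#6 0x5f→b5/s1 VC-HIT; vc=[13]
#7 0x5e→b5/s1 L1-HIT; vc=[13]
#8 0x59→b5/s1 L1-HIT; vc=[13]
#9 0x16b→b22/s2 MISS; vc=[13]
#10 0x168→b22/s2 L1-HIT; vc=[13]
#11 0xae→b10/s2 MISS; vc=[13,22]
#12 0xd1→b13/s1 VC-HIT; vc=[5,22]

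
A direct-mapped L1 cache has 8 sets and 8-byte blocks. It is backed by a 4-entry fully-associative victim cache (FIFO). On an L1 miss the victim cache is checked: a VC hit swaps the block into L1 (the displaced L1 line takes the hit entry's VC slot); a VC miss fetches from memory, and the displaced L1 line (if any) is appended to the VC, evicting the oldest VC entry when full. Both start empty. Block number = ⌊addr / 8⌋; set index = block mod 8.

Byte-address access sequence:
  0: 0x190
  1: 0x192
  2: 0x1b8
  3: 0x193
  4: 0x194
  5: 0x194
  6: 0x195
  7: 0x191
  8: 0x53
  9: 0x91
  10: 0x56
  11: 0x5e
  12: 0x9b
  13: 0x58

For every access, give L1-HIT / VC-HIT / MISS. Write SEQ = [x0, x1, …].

  [0] addr=0x190 blk=50 s=2: MISS | VC []
  [1] addr=0x192 blk=50 s=2: L1-HIT | VC []
  [2] addr=0x1b8 blk=55 s=7: MISS | VC []
  [3] addr=0x193 blk=50 s=2: L1-HIT | VC []
  [4] addr=0x194 blk=50 s=2: L1-HIT | VC []
  [5] addr=0x194 blk=50 s=2: L1-HIT | VC []
  [6] addr=0x195 blk=50 s=2: L1-HIT | VC []
  [7] addr=0x191 blk=50 s=2: L1-HIT | VC []
  [8] addr=0x53 blk=10 s=2: MISS | VC [50]
  [9] addr=0x91 blk=18 s=2: MISS | VC [50, 10]
  [10] addr=0x56 blk=10 s=2: VC-HIT | VC [50, 18]
  [11] addr=0x5e blk=11 s=3: MISS | VC [50, 18]
  [12] addr=0x9b blk=19 s=3: MISS | VC [50, 18, 11]
  [13] addr=0x58 blk=11 s=3: VC-HIT | VC [50, 18, 19]

SEQ = [MISS, L1-HIT, MISS, L1-HIT, L1-HIT, L1-HIT, L1-HIT, L1-HIT, MISS, MISS, VC-HIT, MISS, MISS, VC-HIT]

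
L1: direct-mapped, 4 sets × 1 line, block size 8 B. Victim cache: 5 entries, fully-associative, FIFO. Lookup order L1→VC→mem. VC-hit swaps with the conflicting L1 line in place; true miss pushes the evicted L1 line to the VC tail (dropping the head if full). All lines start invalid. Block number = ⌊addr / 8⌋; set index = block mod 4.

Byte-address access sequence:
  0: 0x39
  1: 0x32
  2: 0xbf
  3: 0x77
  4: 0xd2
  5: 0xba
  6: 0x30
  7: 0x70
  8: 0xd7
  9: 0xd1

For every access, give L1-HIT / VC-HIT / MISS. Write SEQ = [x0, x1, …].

SEQ = [MISS, MISS, MISS, MISS, MISS, L1-HIT, VC-HIT, VC-HIT, VC-HIT, L1-HIT]

0: 0x39 (blk 7, set 3) → MISS  vc=[]
1: 0x32 (blk 6, set 2) → MISS  vc=[]
2: 0xbf (blk 23, set 3) → MISS  vc=[7]
3: 0x77 (blk 14, set 2) → MISS  vc=[7, 6]
4: 0xd2 (blk 26, set 2) → MISS  vc=[7, 6, 14]
5: 0xba (blk 23, set 3) → L1-HIT  vc=[7, 6, 14]
6: 0x30 (blk 6, set 2) → VC-HIT  vc=[7, 26, 14]
7: 0x70 (blk 14, set 2) → VC-HIT  vc=[7, 26, 6]
8: 0xd7 (blk 26, set 2) → VC-HIT  vc=[7, 14, 6]
9: 0xd1 (blk 26, set 2) → L1-HIT  vc=[7, 14, 6]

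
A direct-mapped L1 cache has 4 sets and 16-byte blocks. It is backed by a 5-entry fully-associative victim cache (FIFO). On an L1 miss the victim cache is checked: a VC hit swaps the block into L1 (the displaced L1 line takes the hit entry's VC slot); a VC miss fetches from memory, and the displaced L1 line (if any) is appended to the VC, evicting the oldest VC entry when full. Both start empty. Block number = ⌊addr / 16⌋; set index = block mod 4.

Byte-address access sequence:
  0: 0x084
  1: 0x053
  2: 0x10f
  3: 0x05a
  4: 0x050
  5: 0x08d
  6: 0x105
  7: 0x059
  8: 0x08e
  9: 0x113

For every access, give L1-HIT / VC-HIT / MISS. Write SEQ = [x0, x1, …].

  [0] addr=0x84 blk=8 s=0: MISS | VC []
  [1] addr=0x53 blk=5 s=1: MISS | VC []
  [2] addr=0x10f blk=16 s=0: MISS | VC [8]
  [3] addr=0x5a blk=5 s=1: L1-HIT | VC [8]
  [4] addr=0x50 blk=5 s=1: L1-HIT | VC [8]
  [5] addr=0x8d blk=8 s=0: VC-HIT | VC [16]
  [6] addr=0x105 blk=16 s=0: VC-HIT | VC [8]
  [7] addr=0x59 blk=5 s=1: L1-HIT | VC [8]
  [8] addr=0x8e blk=8 s=0: VC-HIT | VC [16]
  [9] addr=0x113 blk=17 s=1: MISS | VC [16, 5]

SEQ = [MISS, MISS, MISS, L1-HIT, L1-HIT, VC-HIT, VC-HIT, L1-HIT, VC-HIT, MISS]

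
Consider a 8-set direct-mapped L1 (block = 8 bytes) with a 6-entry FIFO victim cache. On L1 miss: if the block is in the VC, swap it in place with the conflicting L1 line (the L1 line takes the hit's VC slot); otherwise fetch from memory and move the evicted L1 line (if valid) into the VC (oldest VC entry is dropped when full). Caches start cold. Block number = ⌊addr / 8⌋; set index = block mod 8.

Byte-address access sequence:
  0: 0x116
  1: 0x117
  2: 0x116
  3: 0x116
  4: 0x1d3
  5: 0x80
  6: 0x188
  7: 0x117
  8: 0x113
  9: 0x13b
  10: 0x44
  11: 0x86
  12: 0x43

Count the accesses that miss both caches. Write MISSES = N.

0: 0x116 (blk 34, set 2) → MISS  vc=[]
1: 0x117 (blk 34, set 2) → L1-HIT  vc=[]
2: 0x116 (blk 34, set 2) → L1-HIT  vc=[]
3: 0x116 (blk 34, set 2) → L1-HIT  vc=[]
4: 0x1d3 (blk 58, set 2) → MISS  vc=[34]
5: 0x80 (blk 16, set 0) → MISS  vc=[34]
6: 0x188 (blk 49, set 1) → MISS  vc=[34]
7: 0x117 (blk 34, set 2) → VC-HIT  vc=[58]
8: 0x113 (blk 34, set 2) → L1-HIT  vc=[58]
9: 0x13b (blk 39, set 7) → MISS  vc=[58]
10: 0x44 (blk 8, set 0) → MISS  vc=[58, 16]
11: 0x86 (blk 16, set 0) → VC-HIT  vc=[58, 8]
12: 0x43 (blk 8, set 0) → VC-HIT  vc=[58, 16]

MISSES = 6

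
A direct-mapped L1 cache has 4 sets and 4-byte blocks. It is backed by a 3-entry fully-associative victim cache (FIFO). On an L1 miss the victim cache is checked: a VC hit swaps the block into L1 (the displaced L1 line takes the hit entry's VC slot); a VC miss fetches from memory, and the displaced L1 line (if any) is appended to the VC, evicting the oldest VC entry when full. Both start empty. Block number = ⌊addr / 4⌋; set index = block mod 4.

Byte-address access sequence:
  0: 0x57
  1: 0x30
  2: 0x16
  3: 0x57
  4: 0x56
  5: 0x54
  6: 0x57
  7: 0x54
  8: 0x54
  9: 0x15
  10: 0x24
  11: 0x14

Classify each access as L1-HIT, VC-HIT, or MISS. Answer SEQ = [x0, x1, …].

SEQ = [MISS, MISS, MISS, VC-HIT, L1-HIT, L1-HIT, L1-HIT, L1-HIT, L1-HIT, VC-HIT, MISS, VC-HIT]

  [0] addr=0x57 blk=21 s=1: MISS | VC []
  [1] addr=0x30 blk=12 s=0: MISS | VC []
  [2] addr=0x16 blk=5 s=1: MISS | VC [21]
  [3] addr=0x57 blk=21 s=1: VC-HIT | VC [5]
  [4] addr=0x56 blk=21 s=1: L1-HIT | VC [5]
  [5] addr=0x54 blk=21 s=1: L1-HIT | VC [5]
  [6] addr=0x57 blk=21 s=1: L1-HIT | VC [5]
  [7] addr=0x54 blk=21 s=1: L1-HIT | VC [5]
  [8] addr=0x54 blk=21 s=1: L1-HIT | VC [5]
  [9] addr=0x15 blk=5 s=1: VC-HIT | VC [21]
  [10] addr=0x24 blk=9 s=1: MISS | VC [21, 5]
  [11] addr=0x14 blk=5 s=1: VC-HIT | VC [21, 9]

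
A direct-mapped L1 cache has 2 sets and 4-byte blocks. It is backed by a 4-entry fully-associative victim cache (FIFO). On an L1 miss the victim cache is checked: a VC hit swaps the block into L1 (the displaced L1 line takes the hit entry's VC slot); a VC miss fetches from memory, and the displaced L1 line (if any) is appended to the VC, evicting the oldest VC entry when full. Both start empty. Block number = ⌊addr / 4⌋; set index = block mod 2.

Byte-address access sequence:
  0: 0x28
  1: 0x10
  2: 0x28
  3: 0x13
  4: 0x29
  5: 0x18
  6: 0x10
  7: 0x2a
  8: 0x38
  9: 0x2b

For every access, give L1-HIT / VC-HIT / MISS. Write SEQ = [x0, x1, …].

#0 0x28→b10/s0 MISS; vc=[]
#1 0x10→b4/s0 MISS; vc=[10]
#2 0x28→b10/s0 VC-HIT; vc=[4]
#3 0x13→b4/s0 VC-HIT; vc=[10]
#4 0x29→b10/s0 VC-HIT; vc=[4]
#5 0x18→b6/s0 MISS; vc=[4,10]
#6 0x10→b4/s0 VC-HIT; vc=[6,10]
#7 0x2a→b10/s0 VC-HIT; vc=[6,4]
#8 0x38→b14/s0 MISS; vc=[6,4,10]
#9 0x2b→b10/s0 VC-HIT; vc=[6,4,14]

SEQ = [MISS, MISS, VC-HIT, VC-HIT, VC-HIT, MISS, VC-HIT, VC-HIT, MISS, VC-HIT]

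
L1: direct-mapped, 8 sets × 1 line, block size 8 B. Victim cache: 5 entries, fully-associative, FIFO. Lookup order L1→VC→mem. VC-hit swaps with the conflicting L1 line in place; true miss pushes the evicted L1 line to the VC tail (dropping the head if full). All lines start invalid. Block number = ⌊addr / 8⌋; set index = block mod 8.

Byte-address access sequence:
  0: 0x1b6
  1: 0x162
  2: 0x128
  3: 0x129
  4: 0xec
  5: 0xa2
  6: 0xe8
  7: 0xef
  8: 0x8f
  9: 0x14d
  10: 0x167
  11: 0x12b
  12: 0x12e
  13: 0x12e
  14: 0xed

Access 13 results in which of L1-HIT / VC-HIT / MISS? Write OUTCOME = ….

OUTCOME = L1-HIT

#0 0x1b6→b54/s6 MISS; vc=[]
#1 0x162→b44/s4 MISS; vc=[]
#2 0x128→b37/s5 MISS; vc=[]
#3 0x129→b37/s5 L1-HIT; vc=[]
#4 0xec→b29/s5 MISS; vc=[37]
#5 0xa2→b20/s4 MISS; vc=[37,44]
#6 0xe8→b29/s5 L1-HIT; vc=[37,44]
#7 0xef→b29/s5 L1-HIT; vc=[37,44]
#8 0x8f→b17/s1 MISS; vc=[37,44]
#9 0x14d→b41/s1 MISS; vc=[37,44,17]
#10 0x167→b44/s4 VC-HIT; vc=[37,20,17]
#11 0x12b→b37/s5 VC-HIT; vc=[29,20,17]
#12 0x12e→b37/s5 L1-HIT; vc=[29,20,17]
#13 0x12e→b37/s5 L1-HIT; vc=[29,20,17]
#14 0xed→b29/s5 VC-HIT; vc=[37,20,17]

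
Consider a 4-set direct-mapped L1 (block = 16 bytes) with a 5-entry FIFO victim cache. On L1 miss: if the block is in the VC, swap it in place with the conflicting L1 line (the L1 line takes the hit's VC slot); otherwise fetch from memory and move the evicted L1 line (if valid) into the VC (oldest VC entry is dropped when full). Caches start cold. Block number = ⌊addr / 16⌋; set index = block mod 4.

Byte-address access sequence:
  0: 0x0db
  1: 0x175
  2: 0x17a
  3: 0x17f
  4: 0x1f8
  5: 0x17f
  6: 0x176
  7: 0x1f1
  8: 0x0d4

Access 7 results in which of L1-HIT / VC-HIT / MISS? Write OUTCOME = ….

OUTCOME = VC-HIT

0: 0xdb (blk 13, set 1) → MISS  vc=[]
1: 0x175 (blk 23, set 3) → MISS  vc=[]
2: 0x17a (blk 23, set 3) → L1-HIT  vc=[]
3: 0x17f (blk 23, set 3) → L1-HIT  vc=[]
4: 0x1f8 (blk 31, set 3) → MISS  vc=[23]
5: 0x17f (blk 23, set 3) → VC-HIT  vc=[31]
6: 0x176 (blk 23, set 3) → L1-HIT  vc=[31]
7: 0x1f1 (blk 31, set 3) → VC-HIT  vc=[23]
8: 0xd4 (blk 13, set 1) → L1-HIT  vc=[23]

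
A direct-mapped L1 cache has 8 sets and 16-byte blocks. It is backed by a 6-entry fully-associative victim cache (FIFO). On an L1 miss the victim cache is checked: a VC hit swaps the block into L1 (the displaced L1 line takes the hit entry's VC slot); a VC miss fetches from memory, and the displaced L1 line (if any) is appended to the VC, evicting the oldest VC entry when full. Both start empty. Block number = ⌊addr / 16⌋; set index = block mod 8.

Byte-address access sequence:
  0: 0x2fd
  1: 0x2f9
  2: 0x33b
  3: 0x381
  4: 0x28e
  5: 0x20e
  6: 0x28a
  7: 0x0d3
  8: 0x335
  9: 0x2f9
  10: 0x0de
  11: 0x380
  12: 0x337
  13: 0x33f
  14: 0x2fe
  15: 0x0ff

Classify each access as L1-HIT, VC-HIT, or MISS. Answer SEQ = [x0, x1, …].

#0 0x2fd→b47/s7 MISS; vc=[]
#1 0x2f9→b47/s7 L1-HIT; vc=[]
#2 0x33b→b51/s3 MISS; vc=[]
#3 0x381→b56/s0 MISS; vc=[]
#4 0x28e→b40/s0 MISS; vc=[56]
#5 0x20e→b32/s0 MISS; vc=[56,40]
#6 0x28a→b40/s0 VC-HIT; vc=[56,32]
#7 0xd3→b13/s5 MISS; vc=[56,32]
#8 0x335→b51/s3 L1-HIT; vc=[56,32]
#9 0x2f9→b47/s7 L1-HIT; vc=[56,32]
#10 0xde→b13/s5 L1-HIT; vc=[56,32]
#11 0x380→b56/s0 VC-HIT; vc=[40,32]
#12 0x337→b51/s3 L1-HIT; vc=[40,32]
#13 0x33f→b51/s3 L1-HIT; vc=[40,32]
#14 0x2fe→b47/s7 L1-HIT; vc=[40,32]
#15 0xff→b15/s7 MISS; vc=[40,32,47]

SEQ = [MISS, L1-HIT, MISS, MISS, MISS, MISS, VC-HIT, MISS, L1-HIT, L1-HIT, L1-HIT, VC-HIT, L1-HIT, L1-HIT, L1-HIT, MISS]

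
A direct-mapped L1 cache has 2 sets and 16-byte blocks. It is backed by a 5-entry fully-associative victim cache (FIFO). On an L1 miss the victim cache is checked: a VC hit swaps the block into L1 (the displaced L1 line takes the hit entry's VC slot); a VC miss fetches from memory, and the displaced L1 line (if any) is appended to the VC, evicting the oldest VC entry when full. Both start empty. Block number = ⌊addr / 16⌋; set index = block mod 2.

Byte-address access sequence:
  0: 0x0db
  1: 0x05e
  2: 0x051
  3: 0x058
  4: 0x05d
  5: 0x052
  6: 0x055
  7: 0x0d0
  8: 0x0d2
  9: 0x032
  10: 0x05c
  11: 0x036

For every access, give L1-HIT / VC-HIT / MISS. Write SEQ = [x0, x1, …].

SEQ = [MISS, MISS, L1-HIT, L1-HIT, L1-HIT, L1-HIT, L1-HIT, VC-HIT, L1-HIT, MISS, VC-HIT, VC-HIT]

0: 0xdb (blk 13, set 1) → MISS  vc=[]
1: 0x5e (blk 5, set 1) → MISS  vc=[13]
2: 0x51 (blk 5, set 1) → L1-HIT  vc=[13]
3: 0x58 (blk 5, set 1) → L1-HIT  vc=[13]
4: 0x5d (blk 5, set 1) → L1-HIT  vc=[13]
5: 0x52 (blk 5, set 1) → L1-HIT  vc=[13]
6: 0x55 (blk 5, set 1) → L1-HIT  vc=[13]
7: 0xd0 (blk 13, set 1) → VC-HIT  vc=[5]
8: 0xd2 (blk 13, set 1) → L1-HIT  vc=[5]
9: 0x32 (blk 3, set 1) → MISS  vc=[5, 13]
10: 0x5c (blk 5, set 1) → VC-HIT  vc=[3, 13]
11: 0x36 (blk 3, set 1) → VC-HIT  vc=[5, 13]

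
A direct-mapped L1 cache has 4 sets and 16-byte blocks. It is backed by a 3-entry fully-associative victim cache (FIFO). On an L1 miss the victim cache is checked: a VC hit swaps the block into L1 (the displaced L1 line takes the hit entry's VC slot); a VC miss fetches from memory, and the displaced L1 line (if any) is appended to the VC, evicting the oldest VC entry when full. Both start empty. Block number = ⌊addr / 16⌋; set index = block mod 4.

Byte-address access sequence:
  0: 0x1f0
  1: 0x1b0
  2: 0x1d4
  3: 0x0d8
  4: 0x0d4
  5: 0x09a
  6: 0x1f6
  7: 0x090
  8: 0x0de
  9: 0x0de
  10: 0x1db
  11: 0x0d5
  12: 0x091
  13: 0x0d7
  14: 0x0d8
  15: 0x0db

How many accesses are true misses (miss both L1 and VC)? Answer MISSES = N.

MISSES = 5

#0 0x1f0→b31/s3 MISS; vc=[]
#1 0x1b0→b27/s3 MISS; vc=[31]
#2 0x1d4→b29/s1 MISS; vc=[31]
#3 0xd8→b13/s1 MISS; vc=[31,29]
#4 0xd4→b13/s1 L1-HIT; vc=[31,29]
#5 0x9a→b9/s1 MISS; vc=[31,29,13]
#6 0x1f6→b31/s3 VC-HIT; vc=[27,29,13]
#7 0x90→b9/s1 L1-HIT; vc=[27,29,13]
#8 0xde→b13/s1 VC-HIT; vc=[27,29,9]
#9 0xde→b13/s1 L1-HIT; vc=[27,29,9]
#10 0x1db→b29/s1 VC-HIT; vc=[27,13,9]
#11 0xd5→b13/s1 VC-HIT; vc=[27,29,9]
#12 0x91→b9/s1 VC-HIT; vc=[27,29,13]
#13 0xd7→b13/s1 VC-HIT; vc=[27,29,9]
#14 0xd8→b13/s1 L1-HIT; vc=[27,29,9]
#15 0xdb→b13/s1 L1-HIT; vc=[27,29,9]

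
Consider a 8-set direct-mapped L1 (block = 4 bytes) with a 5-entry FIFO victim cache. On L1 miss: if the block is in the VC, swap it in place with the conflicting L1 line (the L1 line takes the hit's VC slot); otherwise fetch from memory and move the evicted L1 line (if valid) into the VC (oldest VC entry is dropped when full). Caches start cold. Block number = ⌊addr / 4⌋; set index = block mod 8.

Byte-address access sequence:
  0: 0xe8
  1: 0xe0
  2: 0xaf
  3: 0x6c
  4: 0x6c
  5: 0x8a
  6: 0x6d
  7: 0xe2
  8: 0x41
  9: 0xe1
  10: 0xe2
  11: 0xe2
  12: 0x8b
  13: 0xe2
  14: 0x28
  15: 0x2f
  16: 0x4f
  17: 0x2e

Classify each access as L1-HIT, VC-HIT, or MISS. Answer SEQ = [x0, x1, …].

#0 0xe8→b58/s2 MISS; vc=[]
#1 0xe0→b56/s0 MISS; vc=[]
#2 0xaf→b43/s3 MISS; vc=[]
#3 0x6c→b27/s3 MISS; vc=[43]
#4 0x6c→b27/s3 L1-HIT; vc=[43]
#5 0x8a→b34/s2 MISS; vc=[43,58]
#6 0x6d→b27/s3 L1-HIT; vc=[43,58]
#7 0xe2→b56/s0 L1-HIT; vc=[43,58]
#8 0x41→b16/s0 MISS; vc=[43,58,56]
#9 0xe1→b56/s0 VC-HIT; vc=[43,58,16]
#10 0xe2→b56/s0 L1-HIT; vc=[43,58,16]
#11 0xe2→b56/s0 L1-HIT; vc=[43,58,16]
#12 0x8b→b34/s2 L1-HIT; vc=[43,58,16]
#13 0xe2→b56/s0 L1-HIT; vc=[43,58,16]
#14 0x28→b10/s2 MISS; vc=[43,58,16,34]
#15 0x2f→b11/s3 MISS; vc=[43,58,16,34,27]
#16 0x4f→b19/s3 MISS; vc=[58,16,34,27,11]
#17 0x2e→b11/s3 VC-HIT; vc=[58,16,34,27,19]

SEQ = [MISS, MISS, MISS, MISS, L1-HIT, MISS, L1-HIT, L1-HIT, MISS, VC-HIT, L1-HIT, L1-HIT, L1-HIT, L1-HIT, MISS, MISS, MISS, VC-HIT]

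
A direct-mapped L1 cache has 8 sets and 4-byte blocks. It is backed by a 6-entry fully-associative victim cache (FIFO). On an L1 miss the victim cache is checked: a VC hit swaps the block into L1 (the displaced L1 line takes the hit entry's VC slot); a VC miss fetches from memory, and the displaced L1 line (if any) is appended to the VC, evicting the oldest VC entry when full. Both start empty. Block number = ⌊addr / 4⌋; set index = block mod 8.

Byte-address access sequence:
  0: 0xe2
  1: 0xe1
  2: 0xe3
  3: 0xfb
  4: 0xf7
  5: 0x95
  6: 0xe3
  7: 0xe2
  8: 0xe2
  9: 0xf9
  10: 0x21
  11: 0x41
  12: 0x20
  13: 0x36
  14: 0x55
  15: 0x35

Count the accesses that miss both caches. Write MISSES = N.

MISSES = 8

  [0] addr=0xe2 blk=56 s=0: MISS | VC []
  [1] addr=0xe1 blk=56 s=0: L1-HIT | VC []
  [2] addr=0xe3 blk=56 s=0: L1-HIT | VC []
  [3] addr=0xfb blk=62 s=6: MISS | VC []
  [4] addr=0xf7 blk=61 s=5: MISS | VC []
  [5] addr=0x95 blk=37 s=5: MISS | VC [61]
  [6] addr=0xe3 blk=56 s=0: L1-HIT | VC [61]
  [7] addr=0xe2 blk=56 s=0: L1-HIT | VC [61]
  [8] addr=0xe2 blk=56 s=0: L1-HIT | VC [61]
  [9] addr=0xf9 blk=62 s=6: L1-HIT | VC [61]
  [10] addr=0x21 blk=8 s=0: MISS | VC [61, 56]
  [11] addr=0x41 blk=16 s=0: MISS | VC [61, 56, 8]
  [12] addr=0x20 blk=8 s=0: VC-HIT | VC [61, 56, 16]
  [13] addr=0x36 blk=13 s=5: MISS | VC [61, 56, 16, 37]
  [14] addr=0x55 blk=21 s=5: MISS | VC [61, 56, 16, 37, 13]
  [15] addr=0x35 blk=13 s=5: VC-HIT | VC [61, 56, 16, 37, 21]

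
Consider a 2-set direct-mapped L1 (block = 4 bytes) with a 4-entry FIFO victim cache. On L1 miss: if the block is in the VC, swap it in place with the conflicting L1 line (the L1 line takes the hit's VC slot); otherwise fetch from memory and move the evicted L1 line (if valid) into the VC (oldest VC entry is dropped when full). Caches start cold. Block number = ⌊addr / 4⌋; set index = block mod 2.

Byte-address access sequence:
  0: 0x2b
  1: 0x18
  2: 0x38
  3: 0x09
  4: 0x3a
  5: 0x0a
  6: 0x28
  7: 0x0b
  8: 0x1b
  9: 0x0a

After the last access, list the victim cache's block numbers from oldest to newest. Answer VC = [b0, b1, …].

  [0] addr=0x2b blk=10 s=0: MISS | VC []
  [1] addr=0x18 blk=6 s=0: MISS | VC [10]
  [2] addr=0x38 blk=14 s=0: MISS | VC [10, 6]
  [3] addr=0x9 blk=2 s=0: MISS | VC [10, 6, 14]
  [4] addr=0x3a blk=14 s=0: VC-HIT | VC [10, 6, 2]
  [5] addr=0xa blk=2 s=0: VC-HIT | VC [10, 6, 14]
  [6] addr=0x28 blk=10 s=0: VC-HIT | VC [2, 6, 14]
  [7] addr=0xb blk=2 s=0: VC-HIT | VC [10, 6, 14]
  [8] addr=0x1b blk=6 s=0: VC-HIT | VC [10, 2, 14]
  [9] addr=0xa blk=2 s=0: VC-HIT | VC [10, 6, 14]

VC = [10, 6, 14]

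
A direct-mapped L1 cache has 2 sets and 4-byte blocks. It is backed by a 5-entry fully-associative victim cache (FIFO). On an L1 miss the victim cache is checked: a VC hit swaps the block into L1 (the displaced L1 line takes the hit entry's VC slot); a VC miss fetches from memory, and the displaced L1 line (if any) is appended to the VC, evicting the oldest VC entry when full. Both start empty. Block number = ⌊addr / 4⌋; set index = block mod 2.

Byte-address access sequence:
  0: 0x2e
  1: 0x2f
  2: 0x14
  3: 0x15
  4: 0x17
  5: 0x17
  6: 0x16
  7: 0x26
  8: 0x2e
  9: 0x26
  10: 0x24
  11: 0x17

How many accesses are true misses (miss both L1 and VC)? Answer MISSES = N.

0: 0x2e (blk 11, set 1) → MISS  vc=[]
1: 0x2f (blk 11, set 1) → L1-HIT  vc=[]
2: 0x14 (blk 5, set 1) → MISS  vc=[11]
3: 0x15 (blk 5, set 1) → L1-HIT  vc=[11]
4: 0x17 (blk 5, set 1) → L1-HIT  vc=[11]
5: 0x17 (blk 5, set 1) → L1-HIT  vc=[11]
6: 0x16 (blk 5, set 1) → L1-HIT  vc=[11]
7: 0x26 (blk 9, set 1) → MISS  vc=[11, 5]
8: 0x2e (blk 11, set 1) → VC-HIT  vc=[9, 5]
9: 0x26 (blk 9, set 1) → VC-HIT  vc=[11, 5]
10: 0x24 (blk 9, set 1) → L1-HIT  vc=[11, 5]
11: 0x17 (blk 5, set 1) → VC-HIT  vc=[11, 9]

MISSES = 3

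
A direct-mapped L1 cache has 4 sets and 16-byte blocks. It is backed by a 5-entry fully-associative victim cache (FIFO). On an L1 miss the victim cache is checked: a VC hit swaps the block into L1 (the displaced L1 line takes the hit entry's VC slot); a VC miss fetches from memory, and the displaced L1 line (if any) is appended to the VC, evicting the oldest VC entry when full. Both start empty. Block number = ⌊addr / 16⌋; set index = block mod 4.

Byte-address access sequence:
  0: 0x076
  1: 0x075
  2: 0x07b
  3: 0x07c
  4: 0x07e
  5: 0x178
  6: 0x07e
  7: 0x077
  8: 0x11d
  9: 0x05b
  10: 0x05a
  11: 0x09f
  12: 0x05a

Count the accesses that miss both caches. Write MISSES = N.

#0 0x76→b7/s3 MISS; vc=[]
#1 0x75→b7/s3 L1-HIT; vc=[]
#2 0x7b→b7/s3 L1-HIT; vc=[]
#3 0x7c→b7/s3 L1-HIT; vc=[]
#4 0x7e→b7/s3 L1-HIT; vc=[]
#5 0x178→b23/s3 MISS; vc=[7]
#6 0x7e→b7/s3 VC-HIT; vc=[23]
#7 0x77→b7/s3 L1-HIT; vc=[23]
#8 0x11d→b17/s1 MISS; vc=[23]
#9 0x5b→b5/s1 MISS; vc=[23,17]
#10 0x5a→b5/s1 L1-HIT; vc=[23,17]
#11 0x9f→b9/s1 MISS; vc=[23,17,5]
#12 0x5a→b5/s1 VC-HIT; vc=[23,17,9]

MISSES = 5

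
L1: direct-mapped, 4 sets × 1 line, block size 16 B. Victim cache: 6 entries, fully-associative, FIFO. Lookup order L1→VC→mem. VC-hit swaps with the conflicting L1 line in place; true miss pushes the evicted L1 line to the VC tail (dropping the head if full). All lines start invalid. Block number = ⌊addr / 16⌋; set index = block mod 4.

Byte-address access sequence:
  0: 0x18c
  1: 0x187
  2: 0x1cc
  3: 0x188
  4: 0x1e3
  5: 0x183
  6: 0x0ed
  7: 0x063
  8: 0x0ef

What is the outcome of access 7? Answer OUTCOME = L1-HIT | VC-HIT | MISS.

OUTCOME = MISS

  [0] addr=0x18c blk=24 s=0: MISS | VC []
  [1] addr=0x187 blk=24 s=0: L1-HIT | VC []
  [2] addr=0x1cc blk=28 s=0: MISS | VC [24]
  [3] addr=0x188 blk=24 s=0: VC-HIT | VC [28]
  [4] addr=0x1e3 blk=30 s=2: MISS | VC [28]
  [5] addr=0x183 blk=24 s=0: L1-HIT | VC [28]
  [6] addr=0xed blk=14 s=2: MISS | VC [28, 30]
  [7] addr=0x63 blk=6 s=2: MISS | VC [28, 30, 14]
  [8] addr=0xef blk=14 s=2: VC-HIT | VC [28, 30, 6]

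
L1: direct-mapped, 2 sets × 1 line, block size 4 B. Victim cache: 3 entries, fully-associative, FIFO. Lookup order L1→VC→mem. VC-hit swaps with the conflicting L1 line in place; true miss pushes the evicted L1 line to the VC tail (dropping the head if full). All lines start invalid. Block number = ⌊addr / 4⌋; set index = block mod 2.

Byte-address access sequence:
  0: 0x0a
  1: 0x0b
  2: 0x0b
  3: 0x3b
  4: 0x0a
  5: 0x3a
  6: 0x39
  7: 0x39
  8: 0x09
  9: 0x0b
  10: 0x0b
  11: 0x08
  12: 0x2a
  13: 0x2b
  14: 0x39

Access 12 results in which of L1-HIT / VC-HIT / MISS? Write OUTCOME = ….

OUTCOME = MISS

  [0] addr=0xa blk=2 s=0: MISS | VC []
  [1] addr=0xb blk=2 s=0: L1-HIT | VC []
  [2] addr=0xb blk=2 s=0: L1-HIT | VC []
  [3] addr=0x3b blk=14 s=0: MISS | VC [2]
  [4] addr=0xa blk=2 s=0: VC-HIT | VC [14]
  [5] addr=0x3a blk=14 s=0: VC-HIT | VC [2]
  [6] addr=0x39 blk=14 s=0: L1-HIT | VC [2]
  [7] addr=0x39 blk=14 s=0: L1-HIT | VC [2]
  [8] addr=0x9 blk=2 s=0: VC-HIT | VC [14]
  [9] addr=0xb blk=2 s=0: L1-HIT | VC [14]
  [10] addr=0xb blk=2 s=0: L1-HIT | VC [14]
  [11] addr=0x8 blk=2 s=0: L1-HIT | VC [14]
  [12] addr=0x2a blk=10 s=0: MISS | VC [14, 2]
  [13] addr=0x2b blk=10 s=0: L1-HIT | VC [14, 2]
  [14] addr=0x39 blk=14 s=0: VC-HIT | VC [10, 2]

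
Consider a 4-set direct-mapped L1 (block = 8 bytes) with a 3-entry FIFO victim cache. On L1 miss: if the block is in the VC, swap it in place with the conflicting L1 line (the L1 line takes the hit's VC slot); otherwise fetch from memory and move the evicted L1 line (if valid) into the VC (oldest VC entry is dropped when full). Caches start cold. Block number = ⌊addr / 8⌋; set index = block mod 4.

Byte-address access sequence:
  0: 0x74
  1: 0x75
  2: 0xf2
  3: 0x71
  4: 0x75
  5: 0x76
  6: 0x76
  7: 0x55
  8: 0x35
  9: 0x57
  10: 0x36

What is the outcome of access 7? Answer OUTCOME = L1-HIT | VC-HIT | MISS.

OUTCOME = MISS

0: 0x74 (blk 14, set 2) → MISS  vc=[]
1: 0x75 (blk 14, set 2) → L1-HIT  vc=[]
2: 0xf2 (blk 30, set 2) → MISS  vc=[14]
3: 0x71 (blk 14, set 2) → VC-HIT  vc=[30]
4: 0x75 (blk 14, set 2) → L1-HIT  vc=[30]
5: 0x76 (blk 14, set 2) → L1-HIT  vc=[30]
6: 0x76 (blk 14, set 2) → L1-HIT  vc=[30]
7: 0x55 (blk 10, set 2) → MISS  vc=[30, 14]
8: 0x35 (blk 6, set 2) → MISS  vc=[30, 14, 10]
9: 0x57 (blk 10, set 2) → VC-HIT  vc=[30, 14, 6]
10: 0x36 (blk 6, set 2) → VC-HIT  vc=[30, 14, 10]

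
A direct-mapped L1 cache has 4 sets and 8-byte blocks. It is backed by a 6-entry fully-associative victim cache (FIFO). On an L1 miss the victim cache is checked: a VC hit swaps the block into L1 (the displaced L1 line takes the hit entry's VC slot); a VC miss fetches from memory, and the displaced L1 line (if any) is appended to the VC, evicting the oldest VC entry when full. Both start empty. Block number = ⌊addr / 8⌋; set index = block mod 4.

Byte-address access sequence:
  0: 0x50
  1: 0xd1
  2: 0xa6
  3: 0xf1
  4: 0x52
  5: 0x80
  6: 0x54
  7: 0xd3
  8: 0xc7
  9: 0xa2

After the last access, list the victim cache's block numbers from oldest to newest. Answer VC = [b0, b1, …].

#0 0x50→b10/s2 MISS; vc=[]
#1 0xd1→b26/s2 MISS; vc=[10]
#2 0xa6→b20/s0 MISS; vc=[10]
#3 0xf1→b30/s2 MISS; vc=[10,26]
#4 0x52→b10/s2 VC-HIT; vc=[30,26]
#5 0x80→b16/s0 MISS; vc=[30,26,20]
#6 0x54→b10/s2 L1-HIT; vc=[30,26,20]
#7 0xd3→b26/s2 VC-HIT; vc=[30,10,20]
#8 0xc7→b24/s0 MISS; vc=[30,10,20,16]
#9 0xa2→b20/s0 VC-HIT; vc=[30,10,24,16]

VC = [30, 10, 24, 16]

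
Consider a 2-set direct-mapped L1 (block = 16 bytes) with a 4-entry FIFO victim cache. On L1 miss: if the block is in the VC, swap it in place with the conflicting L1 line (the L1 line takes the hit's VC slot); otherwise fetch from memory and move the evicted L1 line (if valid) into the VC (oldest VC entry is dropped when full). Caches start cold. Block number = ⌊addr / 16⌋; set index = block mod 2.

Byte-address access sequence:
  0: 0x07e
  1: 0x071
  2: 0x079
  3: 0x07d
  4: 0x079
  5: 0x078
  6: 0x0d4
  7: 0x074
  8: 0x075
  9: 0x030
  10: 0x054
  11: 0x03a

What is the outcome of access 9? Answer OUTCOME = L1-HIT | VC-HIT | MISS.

  [0] addr=0x7e blk=7 s=1: MISS | VC []
  [1] addr=0x71 blk=7 s=1: L1-HIT | VC []
  [2] addr=0x79 blk=7 s=1: L1-HIT | VC []
  [3] addr=0x7d blk=7 s=1: L1-HIT | VC []
  [4] addr=0x79 blk=7 s=1: L1-HIT | VC []
  [5] addr=0x78 blk=7 s=1: L1-HIT | VC []
  [6] addr=0xd4 blk=13 s=1: MISS | VC [7]
  [7] addr=0x74 blk=7 s=1: VC-HIT | VC [13]
  [8] addr=0x75 blk=7 s=1: L1-HIT | VC [13]
  [9] addr=0x30 blk=3 s=1: MISS | VC [13, 7]
  [10] addr=0x54 blk=5 s=1: MISS | VC [13, 7, 3]
  [11] addr=0x3a blk=3 s=1: VC-HIT | VC [13, 7, 5]

OUTCOME = MISS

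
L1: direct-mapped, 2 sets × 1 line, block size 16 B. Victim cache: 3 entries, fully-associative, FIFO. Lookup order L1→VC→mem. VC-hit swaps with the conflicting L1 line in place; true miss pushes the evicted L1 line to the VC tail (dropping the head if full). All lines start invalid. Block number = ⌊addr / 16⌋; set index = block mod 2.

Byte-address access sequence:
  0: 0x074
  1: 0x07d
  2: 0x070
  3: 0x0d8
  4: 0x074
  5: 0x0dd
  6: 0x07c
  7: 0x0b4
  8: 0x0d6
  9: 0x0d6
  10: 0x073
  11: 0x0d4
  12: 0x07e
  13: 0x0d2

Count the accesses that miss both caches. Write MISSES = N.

#0 0x74→b7/s1 MISS; vc=[]
#1 0x7d→b7/s1 L1-HIT; vc=[]
#2 0x70→b7/s1 L1-HIT; vc=[]
#3 0xd8→b13/s1 MISS; vc=[7]
#4 0x74→b7/s1 VC-HIT; vc=[13]
#5 0xdd→b13/s1 VC-HIT; vc=[7]
#6 0x7c→b7/s1 VC-HIT; vc=[13]
#7 0xb4→b11/s1 MISS; vc=[13,7]
#8 0xd6→b13/s1 VC-HIT; vc=[11,7]
#9 0xd6→b13/s1 L1-HIT; vc=[11,7]
#10 0x73→b7/s1 VC-HIT; vc=[11,13]
#11 0xd4→b13/s1 VC-HIT; vc=[11,7]
#12 0x7e→b7/s1 VC-HIT; vc=[11,13]
#13 0xd2→b13/s1 VC-HIT; vc=[11,7]

MISSES = 3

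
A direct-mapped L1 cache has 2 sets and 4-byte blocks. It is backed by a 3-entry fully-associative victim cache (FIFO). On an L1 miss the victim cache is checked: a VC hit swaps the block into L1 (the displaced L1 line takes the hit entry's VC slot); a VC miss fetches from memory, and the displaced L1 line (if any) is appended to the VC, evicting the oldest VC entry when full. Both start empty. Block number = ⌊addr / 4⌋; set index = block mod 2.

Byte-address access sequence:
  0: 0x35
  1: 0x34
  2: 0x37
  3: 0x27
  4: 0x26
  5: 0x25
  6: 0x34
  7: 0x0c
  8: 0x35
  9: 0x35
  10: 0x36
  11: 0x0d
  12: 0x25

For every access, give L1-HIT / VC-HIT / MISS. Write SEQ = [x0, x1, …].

0: 0x35 (blk 13, set 1) → MISS  vc=[]
1: 0x34 (blk 13, set 1) → L1-HIT  vc=[]
2: 0x37 (blk 13, set 1) → L1-HIT  vc=[]
3: 0x27 (blk 9, set 1) → MISS  vc=[13]
4: 0x26 (blk 9, set 1) → L1-HIT  vc=[13]
5: 0x25 (blk 9, set 1) → L1-HIT  vc=[13]
6: 0x34 (blk 13, set 1) → VC-HIT  vc=[9]
7: 0xc (blk 3, set 1) → MISS  vc=[9, 13]
8: 0x35 (blk 13, set 1) → VC-HIT  vc=[9, 3]
9: 0x35 (blk 13, set 1) → L1-HIT  vc=[9, 3]
10: 0x36 (blk 13, set 1) → L1-HIT  vc=[9, 3]
11: 0xd (blk 3, set 1) → VC-HIT  vc=[9, 13]
12: 0x25 (blk 9, set 1) → VC-HIT  vc=[3, 13]

SEQ = [MISS, L1-HIT, L1-HIT, MISS, L1-HIT, L1-HIT, VC-HIT, MISS, VC-HIT, L1-HIT, L1-HIT, VC-HIT, VC-HIT]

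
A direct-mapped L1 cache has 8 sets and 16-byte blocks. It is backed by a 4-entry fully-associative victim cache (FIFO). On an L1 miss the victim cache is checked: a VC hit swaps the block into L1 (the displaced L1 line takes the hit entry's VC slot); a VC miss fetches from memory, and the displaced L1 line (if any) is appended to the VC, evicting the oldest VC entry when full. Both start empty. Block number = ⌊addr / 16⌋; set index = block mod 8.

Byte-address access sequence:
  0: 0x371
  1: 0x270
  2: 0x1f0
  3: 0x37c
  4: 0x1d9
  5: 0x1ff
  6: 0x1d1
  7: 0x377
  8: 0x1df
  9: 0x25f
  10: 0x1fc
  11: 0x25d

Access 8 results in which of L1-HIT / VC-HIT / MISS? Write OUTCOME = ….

OUTCOME = L1-HIT

0: 0x371 (blk 55, set 7) → MISS  vc=[]
1: 0x270 (blk 39, set 7) → MISS  vc=[55]
2: 0x1f0 (blk 31, set 7) → MISS  vc=[55, 39]
3: 0x37c (blk 55, set 7) → VC-HIT  vc=[31, 39]
4: 0x1d9 (blk 29, set 5) → MISS  vc=[31, 39]
5: 0x1ff (blk 31, set 7) → VC-HIT  vc=[55, 39]
6: 0x1d1 (blk 29, set 5) → L1-HIT  vc=[55, 39]
7: 0x377 (blk 55, set 7) → VC-HIT  vc=[31, 39]
8: 0x1df (blk 29, set 5) → L1-HIT  vc=[31, 39]
9: 0x25f (blk 37, set 5) → MISS  vc=[31, 39, 29]
10: 0x1fc (blk 31, set 7) → VC-HIT  vc=[55, 39, 29]
11: 0x25d (blk 37, set 5) → L1-HIT  vc=[55, 39, 29]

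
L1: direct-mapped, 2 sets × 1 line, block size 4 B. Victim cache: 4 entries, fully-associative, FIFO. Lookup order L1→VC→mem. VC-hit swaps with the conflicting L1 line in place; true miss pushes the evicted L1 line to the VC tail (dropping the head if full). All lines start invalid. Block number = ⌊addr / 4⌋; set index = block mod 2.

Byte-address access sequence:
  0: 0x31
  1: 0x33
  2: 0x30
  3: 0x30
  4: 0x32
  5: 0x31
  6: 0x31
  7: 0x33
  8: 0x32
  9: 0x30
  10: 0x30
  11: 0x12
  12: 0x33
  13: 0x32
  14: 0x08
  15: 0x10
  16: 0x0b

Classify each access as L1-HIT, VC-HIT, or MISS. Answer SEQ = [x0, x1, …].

SEQ = [MISS, L1-HIT, L1-HIT, L1-HIT, L1-HIT, L1-HIT, L1-HIT, L1-HIT, L1-HIT, L1-HIT, L1-HIT, MISS, VC-HIT, L1-HIT, MISS, VC-HIT, VC-HIT]

  [0] addr=0x31 blk=12 s=0: MISS | VC []
  [1] addr=0x33 blk=12 s=0: L1-HIT | VC []
  [2] addr=0x30 blk=12 s=0: L1-HIT | VC []
  [3] addr=0x30 blk=12 s=0: L1-HIT | VC []
  [4] addr=0x32 blk=12 s=0: L1-HIT | VC []
  [5] addr=0x31 blk=12 s=0: L1-HIT | VC []
  [6] addr=0x31 blk=12 s=0: L1-HIT | VC []
  [7] addr=0x33 blk=12 s=0: L1-HIT | VC []
  [8] addr=0x32 blk=12 s=0: L1-HIT | VC []
  [9] addr=0x30 blk=12 s=0: L1-HIT | VC []
  [10] addr=0x30 blk=12 s=0: L1-HIT | VC []
  [11] addr=0x12 blk=4 s=0: MISS | VC [12]
  [12] addr=0x33 blk=12 s=0: VC-HIT | VC [4]
  [13] addr=0x32 blk=12 s=0: L1-HIT | VC [4]
  [14] addr=0x8 blk=2 s=0: MISS | VC [4, 12]
  [15] addr=0x10 blk=4 s=0: VC-HIT | VC [2, 12]
  [16] addr=0xb blk=2 s=0: VC-HIT | VC [4, 12]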